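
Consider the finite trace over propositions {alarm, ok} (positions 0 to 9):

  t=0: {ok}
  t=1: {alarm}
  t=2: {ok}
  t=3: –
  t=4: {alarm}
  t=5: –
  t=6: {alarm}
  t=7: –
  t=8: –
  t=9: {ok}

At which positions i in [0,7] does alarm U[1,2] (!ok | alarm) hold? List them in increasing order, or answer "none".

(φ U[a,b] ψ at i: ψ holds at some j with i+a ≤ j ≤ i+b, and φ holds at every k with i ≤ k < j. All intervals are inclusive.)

Evaluate at each i in [0,7]:
  i=0: ✗ (lhs fails at k=0 before rhs at j=1)
  i=1: ✗ (lhs fails at k=2 before rhs at j=3)
  i=2: ✗ (lhs fails at k=2 before rhs at j=3)
  i=3: ✗ (lhs fails at k=3 before rhs at j=4)
  i=4: ✓ (rhs at j=5; lhs holds on [4,4])
  i=5: ✗ (lhs fails at k=5 before rhs at j=6)
  i=6: ✓ (rhs at j=7; lhs holds on [6,6])
  i=7: ✗ (lhs fails at k=7 before rhs at j=8)

4, 6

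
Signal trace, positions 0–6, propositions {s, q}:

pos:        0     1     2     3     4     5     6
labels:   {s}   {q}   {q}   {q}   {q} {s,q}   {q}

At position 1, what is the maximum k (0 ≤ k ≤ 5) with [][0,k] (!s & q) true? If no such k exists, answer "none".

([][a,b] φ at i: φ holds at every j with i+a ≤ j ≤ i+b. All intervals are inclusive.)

3

(!s & q) must hold from j=1 onward; find where it first fails.
  j=1: holds
  j=2: holds
  j=3: holds
  j=4: holds
  j=5: fails
Holds on [1,4], so largest k = 3.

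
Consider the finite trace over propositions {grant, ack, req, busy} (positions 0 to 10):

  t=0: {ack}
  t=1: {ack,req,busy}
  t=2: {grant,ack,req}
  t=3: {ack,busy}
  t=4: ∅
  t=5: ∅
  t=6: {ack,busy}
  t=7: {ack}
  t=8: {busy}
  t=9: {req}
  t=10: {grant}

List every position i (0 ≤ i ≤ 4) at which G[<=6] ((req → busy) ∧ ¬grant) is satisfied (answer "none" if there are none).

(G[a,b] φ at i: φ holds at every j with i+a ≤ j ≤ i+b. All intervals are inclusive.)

Evaluate at each i in [0,4]:
  i=0: ✗ (fails at j=2)
  i=1: ✗ (fails at j=2)
  i=2: ✗ (fails at j=2)
  i=3: ✗ (fails at j=9)
  i=4: ✗ (fails at j=9)

none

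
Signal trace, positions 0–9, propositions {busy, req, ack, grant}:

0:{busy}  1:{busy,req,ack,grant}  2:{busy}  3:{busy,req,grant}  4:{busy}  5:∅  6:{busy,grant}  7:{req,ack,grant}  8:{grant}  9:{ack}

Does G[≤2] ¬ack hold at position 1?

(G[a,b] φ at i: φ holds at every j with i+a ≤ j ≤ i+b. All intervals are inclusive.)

Does not hold

Check ¬ack at every j in [1,3]:
  j=1: false
  j=2: true
  j=3: true
Fails at j=1 → formula fails.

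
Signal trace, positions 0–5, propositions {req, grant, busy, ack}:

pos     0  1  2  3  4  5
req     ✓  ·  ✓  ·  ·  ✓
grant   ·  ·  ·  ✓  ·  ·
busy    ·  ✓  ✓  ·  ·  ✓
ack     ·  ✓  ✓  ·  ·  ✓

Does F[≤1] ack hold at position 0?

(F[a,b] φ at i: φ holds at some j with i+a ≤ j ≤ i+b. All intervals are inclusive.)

Check ack at each j in [0,1]:
  j=0: false
  j=1: true
Found at j=1 → formula holds.

True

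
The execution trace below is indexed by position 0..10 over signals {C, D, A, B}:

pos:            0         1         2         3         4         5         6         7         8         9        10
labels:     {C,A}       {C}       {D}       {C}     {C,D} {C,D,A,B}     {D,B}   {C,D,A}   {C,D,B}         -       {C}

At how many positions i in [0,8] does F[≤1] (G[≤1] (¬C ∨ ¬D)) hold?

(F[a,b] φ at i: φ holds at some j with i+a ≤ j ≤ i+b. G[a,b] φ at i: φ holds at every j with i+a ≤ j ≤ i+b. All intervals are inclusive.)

4

Evaluate at each i in [0,8]:
  i=0: ✓ (witness j=0)
  i=1: ✓ (witness j=1)
  i=2: ✓ (witness j=2)
  i=3: ✗ (none in [3,4])
  i=4: ✗ (none in [4,5])
  i=5: ✗ (none in [5,6])
  i=6: ✗ (none in [6,7])
  i=7: ✗ (none in [7,8])
  i=8: ✓ (witness j=9)
Positions where it holds: {0, 1, 2, 8} → 4.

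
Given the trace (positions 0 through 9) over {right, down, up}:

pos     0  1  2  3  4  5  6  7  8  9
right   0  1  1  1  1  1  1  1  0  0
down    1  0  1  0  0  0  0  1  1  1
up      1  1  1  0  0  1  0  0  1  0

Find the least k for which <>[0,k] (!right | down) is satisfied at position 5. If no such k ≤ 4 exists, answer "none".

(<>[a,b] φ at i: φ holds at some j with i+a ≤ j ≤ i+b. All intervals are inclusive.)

Scan j = 5,6,… for (!right | down):
  j=5: fails
  j=6: fails
  j=7: holds
First hit at j=7, so smallest k = 7-5 = 2.

2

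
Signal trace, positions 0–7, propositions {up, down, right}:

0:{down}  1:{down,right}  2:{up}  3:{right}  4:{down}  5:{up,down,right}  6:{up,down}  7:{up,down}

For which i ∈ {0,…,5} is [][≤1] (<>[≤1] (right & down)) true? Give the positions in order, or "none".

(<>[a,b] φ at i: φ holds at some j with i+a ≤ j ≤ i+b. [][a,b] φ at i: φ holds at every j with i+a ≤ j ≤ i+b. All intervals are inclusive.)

Evaluate at each i in [0,5]:
  i=0: ✓ (all of [0,1])
  i=1: ✗ (fails at j=2)
  i=2: ✗ (fails at j=2)
  i=3: ✗ (fails at j=3)
  i=4: ✓ (all of [4,5])
  i=5: ✗ (fails at j=6)

0, 4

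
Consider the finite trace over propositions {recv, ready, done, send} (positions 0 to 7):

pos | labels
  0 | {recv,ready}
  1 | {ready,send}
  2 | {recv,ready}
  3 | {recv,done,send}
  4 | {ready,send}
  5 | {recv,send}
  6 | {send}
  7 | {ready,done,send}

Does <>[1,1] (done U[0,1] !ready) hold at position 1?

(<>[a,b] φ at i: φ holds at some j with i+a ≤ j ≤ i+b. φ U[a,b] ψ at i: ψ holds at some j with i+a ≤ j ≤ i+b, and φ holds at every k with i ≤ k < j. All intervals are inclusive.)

Does not hold

Check (done U[0,1] !ready) at each j in [2,2]:
  j=2: fails
No position in the window satisfies it → formula fails.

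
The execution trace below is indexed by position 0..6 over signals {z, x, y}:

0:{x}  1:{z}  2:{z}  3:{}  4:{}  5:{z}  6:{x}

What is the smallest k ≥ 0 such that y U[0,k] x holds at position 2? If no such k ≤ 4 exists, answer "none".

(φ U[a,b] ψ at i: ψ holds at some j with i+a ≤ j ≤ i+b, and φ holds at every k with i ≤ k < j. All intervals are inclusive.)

Need earliest j ≥ 2 with x, and y at every k in [2,j-1].
  j=2: rhs fails.
  j=3: rhs fails.
  j=4: rhs fails.
  j=5: rhs fails.
  j=6: rhs holds but lhs fails at k=2.
No witness within the range → none.

none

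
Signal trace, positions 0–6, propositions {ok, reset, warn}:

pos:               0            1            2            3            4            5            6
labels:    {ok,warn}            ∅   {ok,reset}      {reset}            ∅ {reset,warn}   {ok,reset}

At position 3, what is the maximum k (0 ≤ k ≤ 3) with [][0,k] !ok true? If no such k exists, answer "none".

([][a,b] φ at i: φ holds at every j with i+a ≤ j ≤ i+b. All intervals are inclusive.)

2

!ok must hold from j=3 onward; find where it first fails.
  j=3: holds
  j=4: holds
  j=5: holds
  j=6: fails
Holds on [3,5], so largest k = 2.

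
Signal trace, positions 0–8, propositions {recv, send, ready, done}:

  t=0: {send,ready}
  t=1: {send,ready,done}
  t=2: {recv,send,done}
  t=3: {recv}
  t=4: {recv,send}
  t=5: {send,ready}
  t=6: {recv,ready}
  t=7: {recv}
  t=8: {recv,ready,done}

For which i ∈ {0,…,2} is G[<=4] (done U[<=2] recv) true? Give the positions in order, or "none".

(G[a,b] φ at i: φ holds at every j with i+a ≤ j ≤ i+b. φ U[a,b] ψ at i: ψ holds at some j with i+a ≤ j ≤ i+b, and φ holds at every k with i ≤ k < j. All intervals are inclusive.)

none

Evaluate at each i in [0,2]:
  i=0: ✗ (fails at j=0)
  i=1: ✗ (fails at j=5)
  i=2: ✗ (fails at j=5)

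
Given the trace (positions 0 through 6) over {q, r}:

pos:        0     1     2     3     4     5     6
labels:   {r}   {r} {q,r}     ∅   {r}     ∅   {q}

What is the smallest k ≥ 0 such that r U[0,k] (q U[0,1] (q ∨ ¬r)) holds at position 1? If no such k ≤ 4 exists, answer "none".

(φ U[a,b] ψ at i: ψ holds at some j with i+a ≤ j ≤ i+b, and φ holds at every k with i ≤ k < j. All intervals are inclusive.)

Need earliest j ≥ 1 with (q U[0,1] (q ∨ ¬r)), and r at every k in [1,j-1].
  j=1: rhs fails.
  j=2: rhs holds; lhs holds on [1,1]. k = 1.

1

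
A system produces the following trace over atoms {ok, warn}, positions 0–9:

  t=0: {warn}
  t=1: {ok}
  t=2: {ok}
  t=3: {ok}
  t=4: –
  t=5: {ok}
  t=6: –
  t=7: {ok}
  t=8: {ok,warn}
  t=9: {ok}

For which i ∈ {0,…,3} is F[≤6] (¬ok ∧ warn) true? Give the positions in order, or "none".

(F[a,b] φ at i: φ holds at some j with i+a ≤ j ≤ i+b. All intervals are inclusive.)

Evaluate at each i in [0,3]:
  i=0: ✓ (witness j=0)
  i=1: ✗ (none in [1,7])
  i=2: ✗ (none in [2,8])
  i=3: ✗ (none in [3,9])

0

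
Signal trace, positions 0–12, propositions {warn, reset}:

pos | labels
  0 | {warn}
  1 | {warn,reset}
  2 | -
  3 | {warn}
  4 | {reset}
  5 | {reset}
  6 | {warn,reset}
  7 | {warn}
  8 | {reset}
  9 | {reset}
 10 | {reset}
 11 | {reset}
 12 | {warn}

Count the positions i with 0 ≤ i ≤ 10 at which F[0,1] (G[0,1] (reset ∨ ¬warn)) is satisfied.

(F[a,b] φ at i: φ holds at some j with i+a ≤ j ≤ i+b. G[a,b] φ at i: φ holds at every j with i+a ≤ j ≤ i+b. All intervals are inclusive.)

Evaluate at each i in [0,10]:
  i=0: ✓ (witness j=1)
  i=1: ✓ (witness j=1)
  i=2: ✗ (none in [2,3])
  i=3: ✓ (witness j=4)
  i=4: ✓ (witness j=4)
  i=5: ✓ (witness j=5)
  i=6: ✗ (none in [6,7])
  i=7: ✓ (witness j=8)
  i=8: ✓ (witness j=8)
  i=9: ✓ (witness j=9)
  i=10: ✓ (witness j=10)
Positions where it holds: {0, 1, 3, 4, 5, 7, 8, 9, 10} → 9.

9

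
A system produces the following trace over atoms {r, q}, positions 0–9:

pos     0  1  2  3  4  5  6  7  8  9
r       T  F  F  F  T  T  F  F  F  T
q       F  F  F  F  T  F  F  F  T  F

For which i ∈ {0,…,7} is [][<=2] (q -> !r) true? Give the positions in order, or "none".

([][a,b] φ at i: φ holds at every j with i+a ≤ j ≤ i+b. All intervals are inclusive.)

0, 1, 5, 6, 7

Evaluate at each i in [0,7]:
  i=0: ✓ (all of [0,2])
  i=1: ✓ (all of [1,3])
  i=2: ✗ (fails at j=4)
  i=3: ✗ (fails at j=4)
  i=4: ✗ (fails at j=4)
  i=5: ✓ (all of [5,7])
  i=6: ✓ (all of [6,8])
  i=7: ✓ (all of [7,9])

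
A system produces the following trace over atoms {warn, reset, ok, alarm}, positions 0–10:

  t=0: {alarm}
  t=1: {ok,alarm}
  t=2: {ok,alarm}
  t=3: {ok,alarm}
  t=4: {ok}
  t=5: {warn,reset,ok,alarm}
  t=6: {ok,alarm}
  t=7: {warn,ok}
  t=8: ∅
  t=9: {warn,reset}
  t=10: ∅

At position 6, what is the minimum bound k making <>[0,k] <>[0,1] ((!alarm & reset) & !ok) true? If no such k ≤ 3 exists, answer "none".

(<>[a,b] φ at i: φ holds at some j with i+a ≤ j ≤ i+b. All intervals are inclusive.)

Scan j = 6,7,… for <>[0,1] ((!alarm & reset) & !ok):
  j=6: fails
  j=7: fails
  j=8: holds
First hit at j=8, so smallest k = 8-6 = 2.

2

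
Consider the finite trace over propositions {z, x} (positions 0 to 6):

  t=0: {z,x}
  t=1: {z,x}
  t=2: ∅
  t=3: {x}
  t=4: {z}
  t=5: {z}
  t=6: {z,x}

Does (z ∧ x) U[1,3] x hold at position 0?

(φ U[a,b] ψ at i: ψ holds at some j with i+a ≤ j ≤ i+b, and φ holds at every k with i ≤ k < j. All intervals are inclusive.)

True

Need some j in [1,3] with x, and (z ∧ x) at every k in [0,j-1].
  j=1: x holds; (z ∧ x) holds at every k in [0,0] → satisfied.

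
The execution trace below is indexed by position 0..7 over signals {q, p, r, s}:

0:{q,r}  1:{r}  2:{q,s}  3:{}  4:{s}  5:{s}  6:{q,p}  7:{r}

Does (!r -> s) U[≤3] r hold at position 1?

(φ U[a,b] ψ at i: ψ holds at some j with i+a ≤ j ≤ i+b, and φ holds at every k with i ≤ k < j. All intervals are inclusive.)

Need some j in [1,4] with r, and (!r -> s) at every k in [1,j-1].
  j=1: r holds; no prefix to check → satisfied.

True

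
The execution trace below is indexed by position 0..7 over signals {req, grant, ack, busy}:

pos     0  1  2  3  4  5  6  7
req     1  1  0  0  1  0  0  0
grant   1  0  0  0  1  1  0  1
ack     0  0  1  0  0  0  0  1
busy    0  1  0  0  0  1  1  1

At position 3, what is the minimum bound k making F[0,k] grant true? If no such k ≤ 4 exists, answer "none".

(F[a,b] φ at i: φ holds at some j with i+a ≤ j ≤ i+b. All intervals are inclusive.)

1

Scan j = 3,4,… for grant:
  j=3: fails
  j=4: holds
First hit at j=4, so smallest k = 4-3 = 1.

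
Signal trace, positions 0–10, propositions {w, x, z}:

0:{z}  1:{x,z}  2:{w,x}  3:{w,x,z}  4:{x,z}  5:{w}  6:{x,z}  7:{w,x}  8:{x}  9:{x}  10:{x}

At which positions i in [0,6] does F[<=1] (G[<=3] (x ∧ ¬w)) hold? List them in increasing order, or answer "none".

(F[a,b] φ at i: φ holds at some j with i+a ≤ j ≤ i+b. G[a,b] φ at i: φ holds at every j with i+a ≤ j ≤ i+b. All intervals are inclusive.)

none

Evaluate at each i in [0,6]:
  i=0: ✗ (none in [0,1])
  i=1: ✗ (none in [1,2])
  i=2: ✗ (none in [2,3])
  i=3: ✗ (none in [3,4])
  i=4: ✗ (none in [4,5])
  i=5: ✗ (none in [5,6])
  i=6: ✗ (none in [6,7])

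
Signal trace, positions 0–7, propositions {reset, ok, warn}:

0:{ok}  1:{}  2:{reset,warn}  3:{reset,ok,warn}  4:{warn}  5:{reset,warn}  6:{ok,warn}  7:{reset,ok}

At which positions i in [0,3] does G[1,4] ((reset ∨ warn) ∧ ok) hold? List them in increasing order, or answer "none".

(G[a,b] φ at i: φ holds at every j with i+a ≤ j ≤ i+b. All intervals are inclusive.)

Evaluate at each i in [0,3]:
  i=0: ✗ (fails at j=1)
  i=1: ✗ (fails at j=2)
  i=2: ✗ (fails at j=4)
  i=3: ✗ (fails at j=4)

none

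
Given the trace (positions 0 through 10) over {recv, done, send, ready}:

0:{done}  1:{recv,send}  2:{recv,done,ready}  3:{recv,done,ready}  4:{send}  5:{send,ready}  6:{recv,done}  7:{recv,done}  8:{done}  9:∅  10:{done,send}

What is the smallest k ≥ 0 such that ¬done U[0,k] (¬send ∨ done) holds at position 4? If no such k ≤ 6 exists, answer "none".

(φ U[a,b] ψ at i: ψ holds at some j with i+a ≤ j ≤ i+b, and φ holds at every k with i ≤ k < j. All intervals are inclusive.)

Need earliest j ≥ 4 with (¬send ∨ done), and ¬done at every k in [4,j-1].
  j=4: rhs fails.
  j=5: rhs fails.
  j=6: rhs holds; lhs holds on [4,5]. k = 2.

2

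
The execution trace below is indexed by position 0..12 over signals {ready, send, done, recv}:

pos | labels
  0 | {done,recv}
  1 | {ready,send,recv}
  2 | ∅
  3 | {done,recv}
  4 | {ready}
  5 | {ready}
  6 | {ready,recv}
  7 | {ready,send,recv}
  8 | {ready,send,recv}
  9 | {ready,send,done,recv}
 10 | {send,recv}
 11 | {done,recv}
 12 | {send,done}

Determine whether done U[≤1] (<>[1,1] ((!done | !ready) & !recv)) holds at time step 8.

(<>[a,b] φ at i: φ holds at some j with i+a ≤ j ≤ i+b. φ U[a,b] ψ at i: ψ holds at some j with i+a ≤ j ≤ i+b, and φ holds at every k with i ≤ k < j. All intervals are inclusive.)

No

Need some j in [8,9] with <>[1,1] ((!done | !ready) & !recv), and done at every k in [8,j-1].
  j=8: <>[1,1] ((!done | !ready) & !recv) — fails (none in [9,9]).
  j=9: <>[1,1] ((!done | !ready) & !recv) — fails (none in [10,10]).
No j in the window works → until fails.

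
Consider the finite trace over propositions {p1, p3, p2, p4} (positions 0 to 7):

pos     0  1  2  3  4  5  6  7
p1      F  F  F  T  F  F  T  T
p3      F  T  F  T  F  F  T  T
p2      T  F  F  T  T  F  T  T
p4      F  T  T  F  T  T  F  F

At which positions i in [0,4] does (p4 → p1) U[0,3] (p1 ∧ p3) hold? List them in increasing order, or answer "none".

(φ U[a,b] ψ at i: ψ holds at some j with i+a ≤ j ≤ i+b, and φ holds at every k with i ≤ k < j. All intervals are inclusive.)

Evaluate at each i in [0,4]:
  i=0: ✗ (lhs fails at k=1 before rhs at j=3)
  i=1: ✗ (lhs fails at k=1 before rhs at j=3)
  i=2: ✗ (lhs fails at k=2 before rhs at j=3)
  i=3: ✓ (rhs at j=3)
  i=4: ✗ (lhs fails at k=4 before rhs at j=6)

3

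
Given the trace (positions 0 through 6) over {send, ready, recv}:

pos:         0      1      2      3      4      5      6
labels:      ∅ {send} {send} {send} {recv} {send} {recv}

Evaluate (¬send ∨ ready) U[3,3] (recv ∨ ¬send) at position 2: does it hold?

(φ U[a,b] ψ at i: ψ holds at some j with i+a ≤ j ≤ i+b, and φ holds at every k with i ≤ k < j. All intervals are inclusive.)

False

Need some j in [5,5] with (recv ∨ ¬send), and (¬send ∨ ready) at every k in [2,j-1].
  j=5: (recv ∨ ¬send) false.
No j in the window works → until fails.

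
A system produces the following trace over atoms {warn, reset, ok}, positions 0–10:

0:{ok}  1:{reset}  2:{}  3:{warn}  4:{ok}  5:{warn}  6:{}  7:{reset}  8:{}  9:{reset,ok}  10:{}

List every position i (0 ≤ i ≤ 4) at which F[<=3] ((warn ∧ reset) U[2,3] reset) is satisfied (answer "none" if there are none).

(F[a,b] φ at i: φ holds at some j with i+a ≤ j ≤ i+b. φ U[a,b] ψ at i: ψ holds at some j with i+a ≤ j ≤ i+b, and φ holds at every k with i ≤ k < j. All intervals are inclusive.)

none

Evaluate at each i in [0,4]:
  i=0: ✗ (none in [0,3])
  i=1: ✗ (none in [1,4])
  i=2: ✗ (none in [2,5])
  i=3: ✗ (none in [3,6])
  i=4: ✗ (none in [4,7])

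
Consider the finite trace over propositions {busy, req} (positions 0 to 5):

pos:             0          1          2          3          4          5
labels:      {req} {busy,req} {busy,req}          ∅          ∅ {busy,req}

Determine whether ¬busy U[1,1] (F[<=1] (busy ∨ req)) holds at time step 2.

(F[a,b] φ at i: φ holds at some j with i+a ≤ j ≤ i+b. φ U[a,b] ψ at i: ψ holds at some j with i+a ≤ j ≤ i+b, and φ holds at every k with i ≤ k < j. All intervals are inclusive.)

Need some j in [3,3] with F[<=1] (busy ∨ req), and ¬busy at every k in [2,j-1].
  j=3: F[<=1] (busy ∨ req) — fails (none in [3,4]).
No j in the window works → until fails.

Does not hold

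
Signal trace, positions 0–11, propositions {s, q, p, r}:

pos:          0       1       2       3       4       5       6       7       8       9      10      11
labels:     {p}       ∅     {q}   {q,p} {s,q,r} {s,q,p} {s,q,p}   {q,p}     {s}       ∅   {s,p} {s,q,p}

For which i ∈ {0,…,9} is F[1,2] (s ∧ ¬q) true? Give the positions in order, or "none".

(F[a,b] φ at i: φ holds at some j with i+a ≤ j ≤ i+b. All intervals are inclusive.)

6, 7, 8, 9

Evaluate at each i in [0,9]:
  i=0: ✗ (none in [1,2])
  i=1: ✗ (none in [2,3])
  i=2: ✗ (none in [3,4])
  i=3: ✗ (none in [4,5])
  i=4: ✗ (none in [5,6])
  i=5: ✗ (none in [6,7])
  i=6: ✓ (witness j=8)
  i=7: ✓ (witness j=8)
  i=8: ✓ (witness j=10)
  i=9: ✓ (witness j=10)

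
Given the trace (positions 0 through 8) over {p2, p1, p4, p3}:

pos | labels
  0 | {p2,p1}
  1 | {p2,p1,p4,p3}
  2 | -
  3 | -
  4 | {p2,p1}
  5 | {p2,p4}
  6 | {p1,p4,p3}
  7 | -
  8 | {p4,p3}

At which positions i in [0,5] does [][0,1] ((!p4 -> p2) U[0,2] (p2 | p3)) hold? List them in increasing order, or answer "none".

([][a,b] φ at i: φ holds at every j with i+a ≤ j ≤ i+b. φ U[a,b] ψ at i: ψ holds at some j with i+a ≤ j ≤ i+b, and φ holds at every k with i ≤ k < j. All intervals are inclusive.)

Evaluate at each i in [0,5]:
  i=0: ✓ (all of [0,1])
  i=1: ✗ (fails at j=2)
  i=2: ✗ (fails at j=2)
  i=3: ✗ (fails at j=3)
  i=4: ✓ (all of [4,5])
  i=5: ✓ (all of [5,6])

0, 4, 5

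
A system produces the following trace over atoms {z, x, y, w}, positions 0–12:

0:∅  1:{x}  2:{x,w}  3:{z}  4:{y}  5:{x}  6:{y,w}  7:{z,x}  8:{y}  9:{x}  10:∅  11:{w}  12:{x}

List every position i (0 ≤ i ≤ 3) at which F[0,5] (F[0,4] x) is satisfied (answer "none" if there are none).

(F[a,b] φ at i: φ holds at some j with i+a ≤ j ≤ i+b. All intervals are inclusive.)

Evaluate at each i in [0,3]:
  i=0: ✓ (witness j=0)
  i=1: ✓ (witness j=1)
  i=2: ✓ (witness j=2)
  i=3: ✓ (witness j=3)

0, 1, 2, 3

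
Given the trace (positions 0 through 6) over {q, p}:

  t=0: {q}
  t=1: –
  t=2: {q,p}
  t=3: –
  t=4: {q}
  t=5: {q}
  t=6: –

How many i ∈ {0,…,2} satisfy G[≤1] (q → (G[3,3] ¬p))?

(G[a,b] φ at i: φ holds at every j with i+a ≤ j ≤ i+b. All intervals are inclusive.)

3

Evaluate at each i in [0,2]:
  i=0: ✓ (all of [0,1])
  i=1: ✓ (all of [1,2])
  i=2: ✓ (all of [2,3])
Positions where it holds: {0, 1, 2} → 3.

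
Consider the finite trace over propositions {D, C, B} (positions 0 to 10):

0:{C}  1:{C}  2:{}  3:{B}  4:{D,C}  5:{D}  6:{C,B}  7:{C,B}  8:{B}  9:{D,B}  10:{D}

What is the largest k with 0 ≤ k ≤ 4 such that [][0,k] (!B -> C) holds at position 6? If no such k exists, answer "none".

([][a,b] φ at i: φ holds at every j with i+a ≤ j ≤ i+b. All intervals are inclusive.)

3

(!B -> C) must hold from j=6 onward; find where it first fails.
  j=6: holds
  j=7: holds
  j=8: holds
  j=9: holds
  j=10: fails
Holds on [6,9], so largest k = 3.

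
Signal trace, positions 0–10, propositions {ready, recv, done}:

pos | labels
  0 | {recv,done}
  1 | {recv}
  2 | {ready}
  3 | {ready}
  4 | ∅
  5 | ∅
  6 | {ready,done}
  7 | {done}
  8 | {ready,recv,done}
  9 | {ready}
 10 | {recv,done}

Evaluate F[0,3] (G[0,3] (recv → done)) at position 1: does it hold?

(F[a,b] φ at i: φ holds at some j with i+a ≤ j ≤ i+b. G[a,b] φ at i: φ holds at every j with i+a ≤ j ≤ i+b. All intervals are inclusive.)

True

Check G[0,3] (recv → done) at each j in [1,4]:
  j=1: fails at 1
  j=2: holds on [2,5]
  j=3: holds on [3,6]
  j=4: holds on [4,7]
Found at j=2 → formula holds.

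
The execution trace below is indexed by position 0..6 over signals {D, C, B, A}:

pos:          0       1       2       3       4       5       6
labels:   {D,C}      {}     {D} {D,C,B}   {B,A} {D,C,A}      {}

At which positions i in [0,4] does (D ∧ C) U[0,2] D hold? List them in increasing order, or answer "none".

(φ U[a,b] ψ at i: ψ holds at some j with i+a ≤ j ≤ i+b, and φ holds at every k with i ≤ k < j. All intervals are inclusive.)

0, 2, 3

Evaluate at each i in [0,4]:
  i=0: ✓ (rhs at j=0)
  i=1: ✗ (lhs fails at k=1 before rhs at j=2)
  i=2: ✓ (rhs at j=2)
  i=3: ✓ (rhs at j=3)
  i=4: ✗ (lhs fails at k=4 before rhs at j=5)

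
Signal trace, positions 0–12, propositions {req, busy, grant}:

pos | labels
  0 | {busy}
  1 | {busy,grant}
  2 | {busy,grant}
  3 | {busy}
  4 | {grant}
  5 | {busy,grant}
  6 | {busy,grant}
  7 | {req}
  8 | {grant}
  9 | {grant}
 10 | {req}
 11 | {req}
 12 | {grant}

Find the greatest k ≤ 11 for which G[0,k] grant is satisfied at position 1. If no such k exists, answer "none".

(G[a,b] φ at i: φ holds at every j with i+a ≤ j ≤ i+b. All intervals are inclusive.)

grant must hold from j=1 onward; find where it first fails.
  j=1: holds
  j=2: holds
  j=3: fails
Holds on [1,2], so largest k = 1.

1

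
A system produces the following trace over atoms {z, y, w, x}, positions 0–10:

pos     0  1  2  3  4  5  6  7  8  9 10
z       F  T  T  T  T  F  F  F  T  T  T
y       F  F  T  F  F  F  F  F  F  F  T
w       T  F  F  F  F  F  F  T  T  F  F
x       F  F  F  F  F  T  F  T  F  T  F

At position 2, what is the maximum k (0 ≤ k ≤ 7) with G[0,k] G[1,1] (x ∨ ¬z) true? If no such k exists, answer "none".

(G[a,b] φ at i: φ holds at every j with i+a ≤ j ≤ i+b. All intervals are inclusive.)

none

G[1,1] (x ∨ ¬z) must hold from j=2 onward; find where it first fails.
  j=2: fails → no k works.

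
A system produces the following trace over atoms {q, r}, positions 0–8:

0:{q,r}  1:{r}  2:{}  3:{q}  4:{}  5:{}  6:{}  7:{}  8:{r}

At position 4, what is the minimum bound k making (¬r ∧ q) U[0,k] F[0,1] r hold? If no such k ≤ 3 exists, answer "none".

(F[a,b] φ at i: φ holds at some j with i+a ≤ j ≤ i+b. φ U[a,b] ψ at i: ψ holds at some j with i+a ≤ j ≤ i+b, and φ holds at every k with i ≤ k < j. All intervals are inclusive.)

none

Need earliest j ≥ 4 with F[0,1] r, and (¬r ∧ q) at every k in [4,j-1].
  j=4: rhs fails.
  j=5: rhs fails.
  j=6: rhs fails.
  j=7: rhs holds but lhs fails at k=4.
No witness within the range → none.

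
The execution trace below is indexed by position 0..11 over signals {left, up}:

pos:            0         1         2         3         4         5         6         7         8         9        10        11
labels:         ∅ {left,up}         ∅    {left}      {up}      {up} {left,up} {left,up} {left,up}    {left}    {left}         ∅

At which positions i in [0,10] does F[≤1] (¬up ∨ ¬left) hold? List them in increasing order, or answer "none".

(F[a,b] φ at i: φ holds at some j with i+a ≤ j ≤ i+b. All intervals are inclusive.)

Evaluate at each i in [0,10]:
  i=0: ✓ (witness j=0)
  i=1: ✓ (witness j=2)
  i=2: ✓ (witness j=2)
  i=3: ✓ (witness j=3)
  i=4: ✓ (witness j=4)
  i=5: ✓ (witness j=5)
  i=6: ✗ (none in [6,7])
  i=7: ✗ (none in [7,8])
  i=8: ✓ (witness j=9)
  i=9: ✓ (witness j=9)
  i=10: ✓ (witness j=10)

0, 1, 2, 3, 4, 5, 8, 9, 10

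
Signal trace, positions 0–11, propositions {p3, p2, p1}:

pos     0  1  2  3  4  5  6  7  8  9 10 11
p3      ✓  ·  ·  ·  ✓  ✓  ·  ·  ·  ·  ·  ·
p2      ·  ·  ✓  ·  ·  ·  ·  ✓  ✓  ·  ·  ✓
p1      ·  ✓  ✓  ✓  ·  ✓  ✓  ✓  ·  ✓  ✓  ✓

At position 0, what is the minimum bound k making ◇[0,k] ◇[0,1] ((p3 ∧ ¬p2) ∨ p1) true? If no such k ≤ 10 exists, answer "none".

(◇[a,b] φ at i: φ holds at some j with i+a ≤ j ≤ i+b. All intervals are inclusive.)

Scan j = 0,1,… for ◇[0,1] ((p3 ∧ ¬p2) ∨ p1):
  j=0: holds
First hit at j=0, so smallest k = 0-0 = 0.

0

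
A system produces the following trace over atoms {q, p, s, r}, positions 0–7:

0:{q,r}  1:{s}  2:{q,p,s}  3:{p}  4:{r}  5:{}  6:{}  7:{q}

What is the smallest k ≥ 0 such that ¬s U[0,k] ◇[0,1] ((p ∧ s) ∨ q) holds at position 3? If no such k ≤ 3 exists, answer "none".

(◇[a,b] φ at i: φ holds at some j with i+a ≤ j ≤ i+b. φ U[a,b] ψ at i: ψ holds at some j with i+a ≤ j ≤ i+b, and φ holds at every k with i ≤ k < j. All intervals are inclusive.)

Need earliest j ≥ 3 with ◇[0,1] ((p ∧ s) ∨ q), and ¬s at every k in [3,j-1].
  j=3: rhs fails.
  j=4: rhs fails.
  j=5: rhs fails.
  j=6: rhs holds; lhs holds on [3,5]. k = 3.

3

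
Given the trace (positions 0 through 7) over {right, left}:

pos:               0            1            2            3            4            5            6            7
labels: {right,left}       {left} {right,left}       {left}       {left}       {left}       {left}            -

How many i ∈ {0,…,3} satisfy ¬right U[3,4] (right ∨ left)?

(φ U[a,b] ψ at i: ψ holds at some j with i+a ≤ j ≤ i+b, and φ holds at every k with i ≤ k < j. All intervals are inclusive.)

Evaluate at each i in [0,3]:
  i=0: ✗ (lhs fails at k=0 before rhs at j=3)
  i=1: ✗ (lhs fails at k=2 before rhs at j=4)
  i=2: ✗ (lhs fails at k=2 before rhs at j=5)
  i=3: ✓ (rhs at j=6; lhs holds on [3,5])
Positions where it holds: {3} → 1.

1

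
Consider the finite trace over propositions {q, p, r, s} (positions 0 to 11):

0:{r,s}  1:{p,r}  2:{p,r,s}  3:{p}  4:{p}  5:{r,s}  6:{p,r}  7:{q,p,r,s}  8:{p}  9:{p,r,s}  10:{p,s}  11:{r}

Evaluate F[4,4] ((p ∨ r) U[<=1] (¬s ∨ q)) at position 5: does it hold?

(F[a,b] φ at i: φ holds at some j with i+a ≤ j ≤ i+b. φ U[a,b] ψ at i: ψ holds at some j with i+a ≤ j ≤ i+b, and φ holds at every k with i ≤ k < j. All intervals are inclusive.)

Check ((p ∨ r) U[<=1] (¬s ∨ q)) at each j in [9,9]:
  j=9: fails
No position in the window satisfies it → formula fails.

No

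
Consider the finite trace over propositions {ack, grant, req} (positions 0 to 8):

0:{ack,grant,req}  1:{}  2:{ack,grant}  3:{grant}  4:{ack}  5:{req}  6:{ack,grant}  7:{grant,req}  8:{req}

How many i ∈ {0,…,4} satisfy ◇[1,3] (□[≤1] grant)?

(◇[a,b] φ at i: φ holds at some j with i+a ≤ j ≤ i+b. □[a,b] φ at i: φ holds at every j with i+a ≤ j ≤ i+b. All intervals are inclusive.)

Evaluate at each i in [0,4]:
  i=0: ✓ (witness j=2)
  i=1: ✓ (witness j=2)
  i=2: ✗ (none in [3,5])
  i=3: ✓ (witness j=6)
  i=4: ✓ (witness j=6)
Positions where it holds: {0, 1, 3, 4} → 4.

4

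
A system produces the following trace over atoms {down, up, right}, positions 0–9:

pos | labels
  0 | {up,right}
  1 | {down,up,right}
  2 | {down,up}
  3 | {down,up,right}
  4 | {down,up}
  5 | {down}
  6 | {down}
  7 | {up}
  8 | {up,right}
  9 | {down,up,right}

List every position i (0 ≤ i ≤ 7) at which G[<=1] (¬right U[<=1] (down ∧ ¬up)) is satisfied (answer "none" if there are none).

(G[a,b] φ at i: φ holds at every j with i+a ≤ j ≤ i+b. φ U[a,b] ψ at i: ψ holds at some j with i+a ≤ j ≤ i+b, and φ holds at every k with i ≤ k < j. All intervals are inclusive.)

4, 5

Evaluate at each i in [0,7]:
  i=0: ✗ (fails at j=0)
  i=1: ✗ (fails at j=1)
  i=2: ✗ (fails at j=2)
  i=3: ✗ (fails at j=3)
  i=4: ✓ (all of [4,5])
  i=5: ✓ (all of [5,6])
  i=6: ✗ (fails at j=7)
  i=7: ✗ (fails at j=7)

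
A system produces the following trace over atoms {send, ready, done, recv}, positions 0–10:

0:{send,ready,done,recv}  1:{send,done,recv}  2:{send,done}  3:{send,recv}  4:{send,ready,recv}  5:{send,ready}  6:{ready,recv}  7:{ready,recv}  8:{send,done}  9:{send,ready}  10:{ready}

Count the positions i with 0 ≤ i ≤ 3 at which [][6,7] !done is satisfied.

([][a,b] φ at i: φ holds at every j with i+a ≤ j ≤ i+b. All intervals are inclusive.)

Evaluate at each i in [0,3]:
  i=0: ✓ (all of [6,7])
  i=1: ✗ (fails at j=8)
  i=2: ✗ (fails at j=8)
  i=3: ✓ (all of [9,10])
Positions where it holds: {0, 3} → 2.

2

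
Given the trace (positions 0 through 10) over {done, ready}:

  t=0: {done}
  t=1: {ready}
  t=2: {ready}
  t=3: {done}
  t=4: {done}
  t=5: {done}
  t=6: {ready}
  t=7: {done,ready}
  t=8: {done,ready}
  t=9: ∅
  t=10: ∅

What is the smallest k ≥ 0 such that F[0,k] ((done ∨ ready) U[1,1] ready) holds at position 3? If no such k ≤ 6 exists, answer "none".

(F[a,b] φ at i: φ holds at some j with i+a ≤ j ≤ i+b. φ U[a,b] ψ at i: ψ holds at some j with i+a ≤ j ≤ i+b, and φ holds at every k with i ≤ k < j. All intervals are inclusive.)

Scan j = 3,4,… for ((done ∨ ready) U[1,1] ready):
  j=3: fails
  j=4: fails
  j=5: holds
First hit at j=5, so smallest k = 5-3 = 2.

2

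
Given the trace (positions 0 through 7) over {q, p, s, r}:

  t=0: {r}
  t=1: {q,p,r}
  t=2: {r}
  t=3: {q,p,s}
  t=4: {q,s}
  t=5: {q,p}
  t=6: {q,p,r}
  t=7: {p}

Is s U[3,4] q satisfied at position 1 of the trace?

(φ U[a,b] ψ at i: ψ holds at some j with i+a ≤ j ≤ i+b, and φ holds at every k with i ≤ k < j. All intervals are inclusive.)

Need some j in [4,5] with q, and s at every k in [1,j-1].
  j=4: q holds, but s fails at k=1 → not this j.
  j=5: q holds, but s fails at k=1 → not this j.
No j in the window works → until fails.

No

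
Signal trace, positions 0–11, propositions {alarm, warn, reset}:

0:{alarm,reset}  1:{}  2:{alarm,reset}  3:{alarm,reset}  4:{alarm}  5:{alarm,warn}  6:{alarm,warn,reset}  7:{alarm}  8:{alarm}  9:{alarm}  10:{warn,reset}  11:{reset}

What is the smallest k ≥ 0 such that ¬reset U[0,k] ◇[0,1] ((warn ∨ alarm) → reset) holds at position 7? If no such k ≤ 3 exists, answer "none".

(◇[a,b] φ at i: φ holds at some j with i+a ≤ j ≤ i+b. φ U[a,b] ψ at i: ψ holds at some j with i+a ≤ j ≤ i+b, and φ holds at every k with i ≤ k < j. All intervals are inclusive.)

2

Need earliest j ≥ 7 with ◇[0,1] ((warn ∨ alarm) → reset), and ¬reset at every k in [7,j-1].
  j=7: rhs fails.
  j=8: rhs fails.
  j=9: rhs holds; lhs holds on [7,8]. k = 2.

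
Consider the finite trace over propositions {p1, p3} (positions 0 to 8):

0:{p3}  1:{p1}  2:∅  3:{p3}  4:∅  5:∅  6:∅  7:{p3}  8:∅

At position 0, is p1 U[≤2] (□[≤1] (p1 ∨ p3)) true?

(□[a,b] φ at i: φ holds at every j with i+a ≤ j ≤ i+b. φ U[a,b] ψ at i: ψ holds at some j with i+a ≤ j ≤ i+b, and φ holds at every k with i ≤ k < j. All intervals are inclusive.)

Holds

Need some j in [0,2] with □[≤1] (p1 ∨ p3), and p1 at every k in [0,j-1].
  j=0: □[≤1] (p1 ∨ p3) holds; no prefix to check → satisfied.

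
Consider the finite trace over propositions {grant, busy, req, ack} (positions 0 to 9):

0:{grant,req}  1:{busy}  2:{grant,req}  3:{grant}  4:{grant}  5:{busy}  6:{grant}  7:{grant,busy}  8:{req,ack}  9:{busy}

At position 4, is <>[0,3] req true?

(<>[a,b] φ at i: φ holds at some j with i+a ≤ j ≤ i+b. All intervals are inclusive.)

No

Check req at each j in [4,7]:
  j=4: false
  j=5: false
  j=6: false
  j=7: false
No position in the window satisfies it → formula fails.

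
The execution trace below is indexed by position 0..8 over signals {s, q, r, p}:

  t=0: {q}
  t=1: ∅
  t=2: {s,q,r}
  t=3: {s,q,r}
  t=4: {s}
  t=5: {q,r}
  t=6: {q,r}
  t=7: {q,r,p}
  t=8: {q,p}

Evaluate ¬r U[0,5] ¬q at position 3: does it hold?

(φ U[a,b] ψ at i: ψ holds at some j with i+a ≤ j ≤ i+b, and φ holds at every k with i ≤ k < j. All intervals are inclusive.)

False

Need some j in [3,8] with ¬q, and ¬r at every k in [3,j-1].
  j=3: ¬q false.
  j=4: ¬q holds, but ¬r fails at k=3 → not this j.
  j=5: ¬q false.
  j=6: ¬q false.
  j=7: ¬q false.
  j=8: ¬q false.
No j in the window works → until fails.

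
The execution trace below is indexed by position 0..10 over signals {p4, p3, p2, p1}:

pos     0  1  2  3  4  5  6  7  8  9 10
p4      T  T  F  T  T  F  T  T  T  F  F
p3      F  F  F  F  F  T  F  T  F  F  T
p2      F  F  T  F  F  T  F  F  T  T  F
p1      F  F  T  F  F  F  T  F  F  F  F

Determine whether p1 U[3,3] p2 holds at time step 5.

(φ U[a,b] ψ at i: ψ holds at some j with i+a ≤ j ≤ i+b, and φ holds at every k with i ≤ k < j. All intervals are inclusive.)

No

Need some j in [8,8] with p2, and p1 at every k in [5,j-1].
  j=8: p2 holds, but p1 fails at k=5 → not this j.
No j in the window works → until fails.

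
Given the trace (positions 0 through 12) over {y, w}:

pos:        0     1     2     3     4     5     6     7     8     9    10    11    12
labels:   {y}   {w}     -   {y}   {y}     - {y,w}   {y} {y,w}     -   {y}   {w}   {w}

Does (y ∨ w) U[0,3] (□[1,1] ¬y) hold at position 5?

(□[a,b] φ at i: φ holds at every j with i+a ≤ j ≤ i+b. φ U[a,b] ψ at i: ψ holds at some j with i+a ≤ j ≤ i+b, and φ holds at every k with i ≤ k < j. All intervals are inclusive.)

Does not hold

Need some j in [5,8] with □[1,1] ¬y, and (y ∨ w) at every k in [5,j-1].
  j=5: □[1,1] ¬y — fails at 6.
  j=6: □[1,1] ¬y — fails at 7.
  j=7: □[1,1] ¬y — fails at 8.
  j=8: □[1,1] ¬y holds, but (y ∨ w) fails at k=5 → not this j.
No j in the window works → until fails.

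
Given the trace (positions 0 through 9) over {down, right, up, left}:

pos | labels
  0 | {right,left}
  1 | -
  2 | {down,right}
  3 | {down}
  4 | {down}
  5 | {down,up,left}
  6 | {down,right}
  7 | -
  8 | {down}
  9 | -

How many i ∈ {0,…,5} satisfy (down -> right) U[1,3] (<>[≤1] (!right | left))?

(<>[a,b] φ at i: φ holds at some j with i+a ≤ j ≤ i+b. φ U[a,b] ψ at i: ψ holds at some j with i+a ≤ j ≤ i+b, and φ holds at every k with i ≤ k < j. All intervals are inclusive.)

3

Evaluate at each i in [0,5]:
  i=0: ✓ (rhs at j=1; lhs holds on [0,0])
  i=1: ✓ (rhs at j=2; lhs holds on [1,1])
  i=2: ✓ (rhs at j=3; lhs holds on [2,2])
  i=3: ✗ (lhs fails at k=3 before rhs at j=4)
  i=4: ✗ (lhs fails at k=4 before rhs at j=5)
  i=5: ✗ (lhs fails at k=5 before rhs at j=6)
Positions where it holds: {0, 1, 2} → 3.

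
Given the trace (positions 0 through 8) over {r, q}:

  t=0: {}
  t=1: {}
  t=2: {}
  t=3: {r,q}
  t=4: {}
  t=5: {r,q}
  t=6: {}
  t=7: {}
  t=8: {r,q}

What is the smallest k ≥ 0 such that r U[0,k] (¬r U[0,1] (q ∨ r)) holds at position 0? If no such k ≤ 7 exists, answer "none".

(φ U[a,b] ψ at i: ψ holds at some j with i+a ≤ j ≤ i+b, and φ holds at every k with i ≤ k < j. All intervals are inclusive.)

none

Need earliest j ≥ 0 with (¬r U[0,1] (q ∨ r)), and r at every k in [0,j-1].
  j=0: rhs fails.
  j=1: rhs fails.
  j=2: rhs holds but lhs fails at k=0.
  j=3: rhs holds but lhs fails at k=0.
  j=4: rhs holds but lhs fails at k=0.
  j=5: rhs holds but lhs fails at k=0.
  j=6: rhs fails.
  j=7: rhs holds but lhs fails at k=0.
No witness within the range → none.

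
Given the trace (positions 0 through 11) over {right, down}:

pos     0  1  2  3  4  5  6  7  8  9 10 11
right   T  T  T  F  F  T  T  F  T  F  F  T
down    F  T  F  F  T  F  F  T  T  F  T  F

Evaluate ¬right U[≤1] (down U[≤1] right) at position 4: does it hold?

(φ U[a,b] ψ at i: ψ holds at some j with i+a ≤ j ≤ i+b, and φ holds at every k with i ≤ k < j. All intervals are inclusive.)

Yes

Need some j in [4,5] with (down U[≤1] right), and ¬right at every k in [4,j-1].
  j=4: (down U[≤1] right) holds; no prefix to check → satisfied.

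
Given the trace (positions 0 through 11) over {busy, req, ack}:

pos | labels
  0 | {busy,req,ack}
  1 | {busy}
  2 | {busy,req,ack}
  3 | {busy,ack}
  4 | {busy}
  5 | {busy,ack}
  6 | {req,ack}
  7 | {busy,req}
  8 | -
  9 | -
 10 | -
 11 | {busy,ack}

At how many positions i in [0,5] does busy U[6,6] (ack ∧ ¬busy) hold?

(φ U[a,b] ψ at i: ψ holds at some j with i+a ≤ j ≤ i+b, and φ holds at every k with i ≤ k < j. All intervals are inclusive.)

Evaluate at each i in [0,5]:
  i=0: ✓ (rhs at j=6; lhs holds on [0,5])
  i=1: ✗ (no rhs in [7,7])
  i=2: ✗ (no rhs in [8,8])
  i=3: ✗ (no rhs in [9,9])
  i=4: ✗ (no rhs in [10,10])
  i=5: ✗ (no rhs in [11,11])
Positions where it holds: {0} → 1.

1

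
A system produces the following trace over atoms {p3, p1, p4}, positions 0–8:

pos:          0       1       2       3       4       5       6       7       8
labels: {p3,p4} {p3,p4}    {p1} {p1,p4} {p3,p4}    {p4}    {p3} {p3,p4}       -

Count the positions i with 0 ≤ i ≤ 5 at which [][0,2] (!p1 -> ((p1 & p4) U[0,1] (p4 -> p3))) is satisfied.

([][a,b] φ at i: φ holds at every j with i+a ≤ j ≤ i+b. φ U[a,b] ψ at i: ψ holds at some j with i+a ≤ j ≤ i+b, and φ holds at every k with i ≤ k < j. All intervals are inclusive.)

Evaluate at each i in [0,5]:
  i=0: ✓ (all of [0,2])
  i=1: ✓ (all of [1,3])
  i=2: ✓ (all of [2,4])
  i=3: ✗ (fails at j=5)
  i=4: ✗ (fails at j=5)
  i=5: ✗ (fails at j=5)
Positions where it holds: {0, 1, 2} → 3.

3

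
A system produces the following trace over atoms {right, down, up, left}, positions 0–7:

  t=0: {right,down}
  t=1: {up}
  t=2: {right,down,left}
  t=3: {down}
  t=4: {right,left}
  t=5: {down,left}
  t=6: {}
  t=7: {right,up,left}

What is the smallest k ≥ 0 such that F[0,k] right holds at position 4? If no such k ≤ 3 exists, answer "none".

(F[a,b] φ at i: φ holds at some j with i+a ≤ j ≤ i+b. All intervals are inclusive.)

0

Scan j = 4,5,… for right:
  j=4: holds
First hit at j=4, so smallest k = 4-4 = 0.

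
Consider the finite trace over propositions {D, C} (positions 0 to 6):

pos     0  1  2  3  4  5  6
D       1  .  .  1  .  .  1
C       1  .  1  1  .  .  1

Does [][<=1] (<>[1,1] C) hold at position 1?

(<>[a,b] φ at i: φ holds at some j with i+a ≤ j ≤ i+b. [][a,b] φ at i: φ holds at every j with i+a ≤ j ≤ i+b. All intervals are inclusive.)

Check <>[1,1] C at every j in [1,2]:
  j=1: holds (witness at 2)
  j=2: holds (witness at 3)
All positions satisfy it → formula holds.

Yes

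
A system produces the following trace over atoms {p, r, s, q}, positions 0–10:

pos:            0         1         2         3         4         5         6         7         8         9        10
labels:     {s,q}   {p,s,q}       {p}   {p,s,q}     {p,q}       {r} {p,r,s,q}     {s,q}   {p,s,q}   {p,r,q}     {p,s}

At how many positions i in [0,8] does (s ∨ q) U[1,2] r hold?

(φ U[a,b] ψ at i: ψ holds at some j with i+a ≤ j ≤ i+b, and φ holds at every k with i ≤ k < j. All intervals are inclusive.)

Evaluate at each i in [0,8]:
  i=0: ✗ (no rhs in [1,2])
  i=1: ✗ (no rhs in [2,3])
  i=2: ✗ (no rhs in [3,4])
  i=3: ✓ (rhs at j=5; lhs holds on [3,4])
  i=4: ✓ (rhs at j=5; lhs holds on [4,4])
  i=5: ✗ (lhs fails at k=5 before rhs at j=6)
  i=6: ✗ (no rhs in [7,8])
  i=7: ✓ (rhs at j=9; lhs holds on [7,8])
  i=8: ✓ (rhs at j=9; lhs holds on [8,8])
Positions where it holds: {3, 4, 7, 8} → 4.

4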